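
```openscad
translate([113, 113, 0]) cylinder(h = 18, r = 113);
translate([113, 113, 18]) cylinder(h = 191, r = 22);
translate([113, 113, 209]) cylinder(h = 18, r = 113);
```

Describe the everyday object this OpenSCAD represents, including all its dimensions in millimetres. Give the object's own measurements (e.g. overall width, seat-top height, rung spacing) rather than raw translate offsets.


A spool: two coaxial disc flanges of radius 113 mm and thickness 18 mm, joined by a core cylinder of radius 22 mm and height 191 mm. The lower flange rests on z = 0 and the three cylinders share a vertical axis.


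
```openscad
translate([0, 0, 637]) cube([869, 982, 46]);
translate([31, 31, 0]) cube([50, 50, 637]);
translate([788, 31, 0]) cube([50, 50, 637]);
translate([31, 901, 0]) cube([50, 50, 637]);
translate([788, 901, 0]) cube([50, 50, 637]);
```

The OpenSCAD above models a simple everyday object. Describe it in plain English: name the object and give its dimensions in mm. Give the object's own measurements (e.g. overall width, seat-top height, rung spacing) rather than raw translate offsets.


A table: top 869 mm (x) × 982 mm (y), 46 mm thick, upper face at z = 683 mm, on four 50×50 mm square legs, each inset 31 mm from the nearest pair of top edges from z = 0 to the bottom of the top.


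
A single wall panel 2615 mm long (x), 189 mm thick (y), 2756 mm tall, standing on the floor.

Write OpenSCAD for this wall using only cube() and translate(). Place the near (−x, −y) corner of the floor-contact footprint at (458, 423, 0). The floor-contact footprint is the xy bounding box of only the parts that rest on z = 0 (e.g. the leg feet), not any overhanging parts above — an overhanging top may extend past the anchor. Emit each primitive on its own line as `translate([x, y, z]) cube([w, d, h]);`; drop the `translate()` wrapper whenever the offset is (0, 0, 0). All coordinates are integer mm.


translate([458, 423, 0]) cube([2615, 189, 2756]);


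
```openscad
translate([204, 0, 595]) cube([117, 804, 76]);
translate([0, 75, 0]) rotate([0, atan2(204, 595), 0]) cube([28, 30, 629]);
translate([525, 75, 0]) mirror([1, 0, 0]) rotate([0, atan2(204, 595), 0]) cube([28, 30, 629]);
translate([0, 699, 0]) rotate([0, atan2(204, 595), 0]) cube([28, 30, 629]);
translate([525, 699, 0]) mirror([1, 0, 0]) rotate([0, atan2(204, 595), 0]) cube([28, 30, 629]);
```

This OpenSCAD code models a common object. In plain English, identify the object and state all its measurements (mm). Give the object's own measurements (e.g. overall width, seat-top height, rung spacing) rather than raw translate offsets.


A sawhorse. A 117×804×76 mm beam (x, y, z) sits on two A-frame leg pairs. Each pair is two raked legs of 28×30 mm section (30 mm along y) splaying symmetrically in x. Each leg rises 595 mm vertically over 204 mm of horizontal reach and is 629 mm long along its own axis. Every leg's outer bottom edge rests on the floor and its outer top edge meets a bottom edge of the beam — the left legs (tilting toward +x) meet the beam's −x bottom edge, the right legs (their mirror images, tilting toward −x) meet its +x bottom edge — so the leg tops tuck under the beam, the beam's underside is 595 mm above the floor, and the feet are 525 mm apart outside-to-outside with the beam centred between them. The two leg pairs are set in 75 mm from either end of the beam.


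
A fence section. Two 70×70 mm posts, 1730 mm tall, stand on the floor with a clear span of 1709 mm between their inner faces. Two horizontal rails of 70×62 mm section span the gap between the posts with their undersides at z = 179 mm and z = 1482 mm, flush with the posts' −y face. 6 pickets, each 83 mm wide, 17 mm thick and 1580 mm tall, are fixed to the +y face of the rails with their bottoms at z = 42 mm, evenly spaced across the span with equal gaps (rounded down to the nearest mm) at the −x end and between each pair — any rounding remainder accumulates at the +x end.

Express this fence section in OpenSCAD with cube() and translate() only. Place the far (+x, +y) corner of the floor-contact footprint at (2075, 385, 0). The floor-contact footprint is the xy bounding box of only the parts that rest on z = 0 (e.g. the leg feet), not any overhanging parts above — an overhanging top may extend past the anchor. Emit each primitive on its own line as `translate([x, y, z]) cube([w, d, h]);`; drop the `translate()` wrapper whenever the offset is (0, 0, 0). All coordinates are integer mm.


translate([226, 315, 0]) cube([70, 70, 1730]);
translate([2005, 315, 0]) cube([70, 70, 1730]);
translate([296, 315, 179]) cube([1709, 70, 62]);
translate([296, 315, 1482]) cube([1709, 70, 62]);
translate([469, 385, 42]) cube([83, 17, 1580]);
translate([725, 385, 42]) cube([83, 17, 1580]);
translate([981, 385, 42]) cube([83, 17, 1580]);
translate([1237, 385, 42]) cube([83, 17, 1580]);
translate([1493, 385, 42]) cube([83, 17, 1580]);
translate([1749, 385, 42]) cube([83, 17, 1580]);


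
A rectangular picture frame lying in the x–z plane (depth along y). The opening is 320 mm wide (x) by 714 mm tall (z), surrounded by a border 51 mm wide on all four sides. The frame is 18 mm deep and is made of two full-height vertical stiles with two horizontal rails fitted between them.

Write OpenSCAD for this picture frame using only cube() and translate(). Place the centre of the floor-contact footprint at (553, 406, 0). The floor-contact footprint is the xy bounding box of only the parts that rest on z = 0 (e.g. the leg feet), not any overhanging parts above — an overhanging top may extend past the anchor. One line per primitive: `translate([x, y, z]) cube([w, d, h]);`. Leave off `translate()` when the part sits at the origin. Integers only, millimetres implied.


translate([342, 397, 0]) cube([51, 18, 816]);
translate([713, 397, 0]) cube([51, 18, 816]);
translate([393, 397, 0]) cube([320, 18, 51]);
translate([393, 397, 765]) cube([320, 18, 51]);


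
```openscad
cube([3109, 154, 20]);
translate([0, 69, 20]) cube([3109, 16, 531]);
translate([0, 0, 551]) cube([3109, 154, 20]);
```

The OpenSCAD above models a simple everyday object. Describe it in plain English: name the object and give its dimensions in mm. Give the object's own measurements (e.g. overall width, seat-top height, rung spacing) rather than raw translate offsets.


An I-beam lying along x, 3109 mm long. Overall section height 571 mm. Two flanges 154 mm wide (y) and 20 mm thick, one on the floor and one at the top; a web 16 mm thick runs between them, centred on the flange width.


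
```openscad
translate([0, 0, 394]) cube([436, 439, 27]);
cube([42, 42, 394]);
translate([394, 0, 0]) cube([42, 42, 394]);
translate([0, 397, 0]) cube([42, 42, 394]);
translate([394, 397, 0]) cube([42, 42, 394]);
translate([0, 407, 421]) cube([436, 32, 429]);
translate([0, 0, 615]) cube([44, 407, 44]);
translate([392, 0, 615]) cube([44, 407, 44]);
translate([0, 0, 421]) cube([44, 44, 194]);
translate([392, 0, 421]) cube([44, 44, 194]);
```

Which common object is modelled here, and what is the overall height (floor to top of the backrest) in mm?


A chair. The overall height is 850 mm.

A slab on four corner posts with a tall panel at the back — a chair. The seat slab sits at z = 394 with thickness 27, and the 429 mm backrest starts at the seat top, so the overall height is 394 + 27 + 429 = 850 mm.


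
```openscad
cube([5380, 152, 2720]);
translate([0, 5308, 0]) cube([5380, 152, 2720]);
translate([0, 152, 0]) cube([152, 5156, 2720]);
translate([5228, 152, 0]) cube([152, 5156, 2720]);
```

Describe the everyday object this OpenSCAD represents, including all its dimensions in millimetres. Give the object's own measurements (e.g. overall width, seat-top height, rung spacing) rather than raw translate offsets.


The wall frame of a small rectangular building: four walls, each 2720 mm tall and 152 mm thick, enclosing a footprint 5380 mm (x) by 5460 mm (y) outside-to-outside, with no floor or roof. The front and back walls (the −y and +y sides) span the full width; the two side walls fit between them.


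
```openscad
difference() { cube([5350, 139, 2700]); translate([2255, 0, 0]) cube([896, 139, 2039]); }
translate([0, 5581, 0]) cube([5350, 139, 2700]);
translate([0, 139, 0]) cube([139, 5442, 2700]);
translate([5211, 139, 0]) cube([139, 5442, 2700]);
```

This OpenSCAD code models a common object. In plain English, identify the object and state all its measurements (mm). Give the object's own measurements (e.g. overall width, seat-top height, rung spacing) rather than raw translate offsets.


A single room: four walls, each 2700 mm tall and 139 mm thick, enclosing an outside footprint 5350×5720 mm (x × y), no floor or roof. The front and back walls (−y and +y sides) run the full x-width; the side walls fit between their inner faces. A door opening 896 mm wide and 2039 mm tall is cut through the front wall from the floor up, its −x edge 2255 mm from the wall's −x end.


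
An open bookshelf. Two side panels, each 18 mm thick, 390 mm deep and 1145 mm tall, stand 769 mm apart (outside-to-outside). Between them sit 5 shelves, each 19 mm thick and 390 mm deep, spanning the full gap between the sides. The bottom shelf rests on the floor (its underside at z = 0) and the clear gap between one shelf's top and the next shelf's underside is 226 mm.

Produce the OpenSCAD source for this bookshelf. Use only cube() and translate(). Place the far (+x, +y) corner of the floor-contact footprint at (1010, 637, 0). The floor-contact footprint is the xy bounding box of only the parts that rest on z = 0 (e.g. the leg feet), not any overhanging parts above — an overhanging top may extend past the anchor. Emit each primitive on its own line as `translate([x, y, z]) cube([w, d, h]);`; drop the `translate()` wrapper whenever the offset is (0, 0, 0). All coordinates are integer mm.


translate([241, 247, 0]) cube([18, 390, 1145]);
translate([992, 247, 0]) cube([18, 390, 1145]);
translate([259, 247, 0]) cube([733, 390, 19]);
translate([259, 247, 245]) cube([733, 390, 19]);
translate([259, 247, 490]) cube([733, 390, 19]);
translate([259, 247, 735]) cube([733, 390, 19]);
translate([259, 247, 980]) cube([733, 390, 19]);


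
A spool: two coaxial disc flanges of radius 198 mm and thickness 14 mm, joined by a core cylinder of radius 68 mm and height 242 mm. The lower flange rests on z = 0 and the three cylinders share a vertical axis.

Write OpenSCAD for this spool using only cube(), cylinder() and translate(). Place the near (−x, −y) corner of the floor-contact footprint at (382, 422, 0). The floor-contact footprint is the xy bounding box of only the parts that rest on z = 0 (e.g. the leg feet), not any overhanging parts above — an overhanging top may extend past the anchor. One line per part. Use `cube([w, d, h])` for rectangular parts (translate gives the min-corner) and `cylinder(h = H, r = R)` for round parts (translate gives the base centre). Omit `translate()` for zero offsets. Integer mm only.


translate([580, 620, 0]) cylinder(h = 14, r = 198);
translate([580, 620, 14]) cylinder(h = 242, r = 68);
translate([580, 620, 256]) cylinder(h = 14, r = 198);


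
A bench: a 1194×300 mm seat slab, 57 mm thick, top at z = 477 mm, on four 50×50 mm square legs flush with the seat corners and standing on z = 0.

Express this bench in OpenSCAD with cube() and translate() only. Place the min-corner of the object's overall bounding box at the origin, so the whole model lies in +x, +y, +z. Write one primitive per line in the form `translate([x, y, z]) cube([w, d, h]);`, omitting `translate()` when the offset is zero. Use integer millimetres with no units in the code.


translate([0, 0, 420]) cube([1194, 300, 57]);
cube([50, 50, 420]);
translate([0, 250, 0]) cube([50, 50, 420]);
translate([1144, 0, 0]) cube([50, 50, 420]);
translate([1144, 250, 0]) cube([50, 50, 420]);


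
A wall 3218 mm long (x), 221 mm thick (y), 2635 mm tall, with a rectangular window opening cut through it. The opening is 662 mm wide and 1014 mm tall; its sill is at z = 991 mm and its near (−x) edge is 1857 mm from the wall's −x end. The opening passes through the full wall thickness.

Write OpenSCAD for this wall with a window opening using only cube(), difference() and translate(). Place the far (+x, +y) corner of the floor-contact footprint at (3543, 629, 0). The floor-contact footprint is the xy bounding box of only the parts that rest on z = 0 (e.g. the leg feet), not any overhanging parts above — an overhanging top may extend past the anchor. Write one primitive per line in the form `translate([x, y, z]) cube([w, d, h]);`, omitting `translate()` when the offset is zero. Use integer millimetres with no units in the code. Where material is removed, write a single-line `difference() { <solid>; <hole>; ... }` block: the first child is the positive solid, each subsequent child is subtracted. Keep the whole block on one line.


difference() { translate([325, 408, 0]) cube([3218, 221, 2635]); translate([2182, 408, 991]) cube([662, 221, 1014]); }


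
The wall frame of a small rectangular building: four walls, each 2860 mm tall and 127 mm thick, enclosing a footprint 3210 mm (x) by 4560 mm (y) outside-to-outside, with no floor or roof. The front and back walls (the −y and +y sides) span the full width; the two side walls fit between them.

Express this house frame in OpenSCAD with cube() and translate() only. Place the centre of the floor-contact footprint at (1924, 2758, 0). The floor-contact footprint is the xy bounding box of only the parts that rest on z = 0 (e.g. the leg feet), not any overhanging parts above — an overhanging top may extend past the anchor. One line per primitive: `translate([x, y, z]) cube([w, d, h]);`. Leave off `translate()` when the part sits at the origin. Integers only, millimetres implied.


translate([319, 478, 0]) cube([3210, 127, 2860]);
translate([319, 4911, 0]) cube([3210, 127, 2860]);
translate([319, 605, 0]) cube([127, 4306, 2860]);
translate([3402, 605, 0]) cube([127, 4306, 2860]);


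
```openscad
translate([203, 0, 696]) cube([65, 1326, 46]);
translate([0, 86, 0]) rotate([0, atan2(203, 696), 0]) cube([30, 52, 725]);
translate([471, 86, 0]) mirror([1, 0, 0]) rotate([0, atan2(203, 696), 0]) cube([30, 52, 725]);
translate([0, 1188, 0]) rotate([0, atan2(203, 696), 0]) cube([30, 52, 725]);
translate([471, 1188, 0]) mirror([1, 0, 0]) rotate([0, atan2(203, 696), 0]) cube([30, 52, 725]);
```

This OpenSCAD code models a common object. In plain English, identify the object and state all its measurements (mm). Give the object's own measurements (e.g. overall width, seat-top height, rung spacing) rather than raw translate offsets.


A sawhorse. A 65×1326×46 mm beam (x, y, z) sits on two A-frame leg pairs. Each pair is two raked legs of 30×52 mm section (52 mm along y) splaying symmetrically in x. Each leg rises 696 mm vertically over 203 mm of horizontal reach and is 725 mm long along its own axis. Every leg's outer bottom edge rests on the floor and its outer top edge meets a bottom edge of the beam — the left legs (tilting toward +x) meet the beam's −x bottom edge, the right legs (their mirror images, tilting toward −x) meet its +x bottom edge — so the leg tops tuck under the beam, the beam's underside is 696 mm above the floor, and the feet are 471 mm apart outside-to-outside with the beam centred between them. The two leg pairs are set in 86 mm from either end of the beam.


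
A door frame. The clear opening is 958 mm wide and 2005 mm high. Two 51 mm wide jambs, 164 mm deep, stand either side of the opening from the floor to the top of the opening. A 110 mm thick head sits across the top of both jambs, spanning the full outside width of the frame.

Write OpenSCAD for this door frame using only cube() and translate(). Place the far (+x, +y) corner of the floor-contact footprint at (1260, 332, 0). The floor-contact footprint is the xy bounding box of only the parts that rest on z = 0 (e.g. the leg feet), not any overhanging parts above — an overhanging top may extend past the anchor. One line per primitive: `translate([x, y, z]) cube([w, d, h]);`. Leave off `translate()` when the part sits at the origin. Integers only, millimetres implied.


translate([200, 168, 0]) cube([51, 164, 2005]);
translate([1209, 168, 0]) cube([51, 164, 2005]);
translate([200, 168, 2005]) cube([1060, 164, 110]);


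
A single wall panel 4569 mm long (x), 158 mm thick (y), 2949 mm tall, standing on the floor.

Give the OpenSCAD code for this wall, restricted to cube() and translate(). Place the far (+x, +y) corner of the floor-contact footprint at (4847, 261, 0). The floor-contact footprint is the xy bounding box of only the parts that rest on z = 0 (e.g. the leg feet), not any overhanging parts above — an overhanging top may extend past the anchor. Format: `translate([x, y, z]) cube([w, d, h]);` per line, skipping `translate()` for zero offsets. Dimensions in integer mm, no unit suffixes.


translate([278, 103, 0]) cube([4569, 158, 2949]);


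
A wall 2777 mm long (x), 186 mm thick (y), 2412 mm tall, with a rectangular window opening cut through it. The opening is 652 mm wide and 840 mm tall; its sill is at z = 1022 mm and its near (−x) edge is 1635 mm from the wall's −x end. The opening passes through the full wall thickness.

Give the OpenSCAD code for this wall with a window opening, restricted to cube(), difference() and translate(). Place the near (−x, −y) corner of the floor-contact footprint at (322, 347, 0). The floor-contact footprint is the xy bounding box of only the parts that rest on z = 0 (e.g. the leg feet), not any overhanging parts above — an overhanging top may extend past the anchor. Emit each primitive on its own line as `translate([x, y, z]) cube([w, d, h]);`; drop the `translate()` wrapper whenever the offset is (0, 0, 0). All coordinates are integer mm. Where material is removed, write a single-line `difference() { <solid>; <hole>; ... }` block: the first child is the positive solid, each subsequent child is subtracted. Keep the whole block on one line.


difference() { translate([322, 347, 0]) cube([2777, 186, 2412]); translate([1957, 347, 1022]) cube([652, 186, 840]); }


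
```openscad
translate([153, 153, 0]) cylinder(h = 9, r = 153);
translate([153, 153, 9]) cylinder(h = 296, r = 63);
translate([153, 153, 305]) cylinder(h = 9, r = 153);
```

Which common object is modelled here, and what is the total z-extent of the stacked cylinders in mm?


A spool. The overall height is 314 mm.

Three coaxial cylinders, large–small–large — a spool. Two 9 mm flanges and a 296 mm core give 9 + 296 + 9 = 314 mm.


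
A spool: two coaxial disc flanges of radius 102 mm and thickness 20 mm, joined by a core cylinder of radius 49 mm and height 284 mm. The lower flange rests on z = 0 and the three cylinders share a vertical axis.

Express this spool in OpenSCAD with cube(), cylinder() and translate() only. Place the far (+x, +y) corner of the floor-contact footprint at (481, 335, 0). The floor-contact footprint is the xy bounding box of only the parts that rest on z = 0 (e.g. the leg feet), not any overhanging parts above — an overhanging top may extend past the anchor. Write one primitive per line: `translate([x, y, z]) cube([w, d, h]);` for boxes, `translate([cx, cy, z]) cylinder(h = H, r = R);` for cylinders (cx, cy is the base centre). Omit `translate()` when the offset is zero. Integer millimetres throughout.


translate([379, 233, 0]) cylinder(h = 20, r = 102);
translate([379, 233, 20]) cylinder(h = 284, r = 49);
translate([379, 233, 304]) cylinder(h = 20, r = 102);


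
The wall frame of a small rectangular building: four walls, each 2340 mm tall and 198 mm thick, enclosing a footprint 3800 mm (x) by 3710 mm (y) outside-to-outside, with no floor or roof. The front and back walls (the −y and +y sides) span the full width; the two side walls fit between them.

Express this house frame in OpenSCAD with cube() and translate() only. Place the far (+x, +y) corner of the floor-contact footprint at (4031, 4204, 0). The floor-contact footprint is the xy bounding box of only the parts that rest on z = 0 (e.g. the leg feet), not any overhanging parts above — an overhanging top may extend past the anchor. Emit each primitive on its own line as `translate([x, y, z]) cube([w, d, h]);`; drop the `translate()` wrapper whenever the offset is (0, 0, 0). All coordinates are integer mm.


translate([231, 494, 0]) cube([3800, 198, 2340]);
translate([231, 4006, 0]) cube([3800, 198, 2340]);
translate([231, 692, 0]) cube([198, 3314, 2340]);
translate([3833, 692, 0]) cube([198, 3314, 2340]);


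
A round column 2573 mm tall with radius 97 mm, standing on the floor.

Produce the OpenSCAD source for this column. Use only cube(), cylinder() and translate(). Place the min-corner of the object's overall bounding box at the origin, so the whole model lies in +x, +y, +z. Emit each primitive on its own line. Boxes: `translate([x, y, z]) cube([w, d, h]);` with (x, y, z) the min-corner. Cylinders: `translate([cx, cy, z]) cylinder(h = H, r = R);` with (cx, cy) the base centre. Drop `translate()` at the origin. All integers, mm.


translate([97, 97, 0]) cylinder(h = 2573, r = 97);


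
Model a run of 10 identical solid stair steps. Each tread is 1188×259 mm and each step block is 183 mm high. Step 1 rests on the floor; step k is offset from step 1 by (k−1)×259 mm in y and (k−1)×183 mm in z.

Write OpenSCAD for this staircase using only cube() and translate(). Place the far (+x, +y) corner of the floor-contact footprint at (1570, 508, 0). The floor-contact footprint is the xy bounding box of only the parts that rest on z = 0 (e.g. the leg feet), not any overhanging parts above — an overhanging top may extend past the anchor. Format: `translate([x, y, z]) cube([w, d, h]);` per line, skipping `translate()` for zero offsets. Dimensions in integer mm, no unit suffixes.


translate([382, 249, 0]) cube([1188, 259, 183]);
translate([382, 508, 183]) cube([1188, 259, 183]);
translate([382, 767, 366]) cube([1188, 259, 183]);
translate([382, 1026, 549]) cube([1188, 259, 183]);
translate([382, 1285, 732]) cube([1188, 259, 183]);
translate([382, 1544, 915]) cube([1188, 259, 183]);
translate([382, 1803, 1098]) cube([1188, 259, 183]);
translate([382, 2062, 1281]) cube([1188, 259, 183]);
translate([382, 2321, 1464]) cube([1188, 259, 183]);
translate([382, 2580, 1647]) cube([1188, 259, 183]);


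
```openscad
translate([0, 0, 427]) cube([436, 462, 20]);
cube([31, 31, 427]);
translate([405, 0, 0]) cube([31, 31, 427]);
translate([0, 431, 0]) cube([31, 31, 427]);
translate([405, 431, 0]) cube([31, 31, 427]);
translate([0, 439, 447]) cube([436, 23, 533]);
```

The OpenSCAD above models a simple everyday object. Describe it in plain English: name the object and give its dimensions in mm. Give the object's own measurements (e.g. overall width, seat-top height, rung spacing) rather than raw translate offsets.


A chair. The seat is a 436×462×20 mm slab with its top at z = 447 mm, on four 31×31 mm corner legs (flush with the seat edges, standing on z = 0). A flat backrest 23 mm thick, 533 mm tall, spans the full seat width and rises from the seat top along its +y edge, rear face flush with the rear of the seat.


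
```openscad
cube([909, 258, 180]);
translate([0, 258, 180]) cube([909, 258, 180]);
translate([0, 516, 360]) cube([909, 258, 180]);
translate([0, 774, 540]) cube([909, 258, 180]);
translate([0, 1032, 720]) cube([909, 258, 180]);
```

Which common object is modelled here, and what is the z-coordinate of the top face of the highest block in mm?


A staircase. The total rise is 900 mm.

5 identical blocks, each offset up and back from the previous — a staircase. Each step is 180 mm tall and there are 5 of them, so the total rise is 5 × 180 = 900 mm.


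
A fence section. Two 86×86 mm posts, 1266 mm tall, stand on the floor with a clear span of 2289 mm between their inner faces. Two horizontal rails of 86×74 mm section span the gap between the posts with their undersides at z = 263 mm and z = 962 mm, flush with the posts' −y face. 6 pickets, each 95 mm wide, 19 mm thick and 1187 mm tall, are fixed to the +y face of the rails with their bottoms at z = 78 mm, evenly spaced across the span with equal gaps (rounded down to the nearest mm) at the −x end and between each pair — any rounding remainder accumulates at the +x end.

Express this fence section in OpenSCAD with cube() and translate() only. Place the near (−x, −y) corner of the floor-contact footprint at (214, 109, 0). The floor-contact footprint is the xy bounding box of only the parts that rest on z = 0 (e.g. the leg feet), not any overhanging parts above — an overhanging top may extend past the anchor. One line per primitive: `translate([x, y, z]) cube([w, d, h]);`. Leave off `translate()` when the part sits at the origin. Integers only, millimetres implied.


translate([214, 109, 0]) cube([86, 86, 1266]);
translate([2589, 109, 0]) cube([86, 86, 1266]);
translate([300, 109, 263]) cube([2289, 86, 74]);
translate([300, 109, 962]) cube([2289, 86, 74]);
translate([545, 195, 78]) cube([95, 19, 1187]);
translate([885, 195, 78]) cube([95, 19, 1187]);
translate([1225, 195, 78]) cube([95, 19, 1187]);
translate([1565, 195, 78]) cube([95, 19, 1187]);
translate([1905, 195, 78]) cube([95, 19, 1187]);
translate([2245, 195, 78]) cube([95, 19, 1187]);


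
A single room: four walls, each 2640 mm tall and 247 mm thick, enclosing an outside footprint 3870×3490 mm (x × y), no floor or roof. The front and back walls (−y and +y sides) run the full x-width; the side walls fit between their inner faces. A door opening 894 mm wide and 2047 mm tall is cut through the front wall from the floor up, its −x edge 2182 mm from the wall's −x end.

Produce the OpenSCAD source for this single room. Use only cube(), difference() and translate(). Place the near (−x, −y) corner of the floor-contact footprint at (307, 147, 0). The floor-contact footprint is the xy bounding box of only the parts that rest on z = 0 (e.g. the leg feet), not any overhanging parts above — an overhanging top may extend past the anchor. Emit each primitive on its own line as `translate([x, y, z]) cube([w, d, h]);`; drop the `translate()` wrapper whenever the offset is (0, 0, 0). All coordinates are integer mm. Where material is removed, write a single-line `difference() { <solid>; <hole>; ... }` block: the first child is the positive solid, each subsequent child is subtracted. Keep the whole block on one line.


difference() { translate([307, 147, 0]) cube([3870, 247, 2640]); translate([2489, 147, 0]) cube([894, 247, 2047]); }
translate([307, 3390, 0]) cube([3870, 247, 2640]);
translate([307, 394, 0]) cube([247, 2996, 2640]);
translate([3930, 394, 0]) cube([247, 2996, 2640]);


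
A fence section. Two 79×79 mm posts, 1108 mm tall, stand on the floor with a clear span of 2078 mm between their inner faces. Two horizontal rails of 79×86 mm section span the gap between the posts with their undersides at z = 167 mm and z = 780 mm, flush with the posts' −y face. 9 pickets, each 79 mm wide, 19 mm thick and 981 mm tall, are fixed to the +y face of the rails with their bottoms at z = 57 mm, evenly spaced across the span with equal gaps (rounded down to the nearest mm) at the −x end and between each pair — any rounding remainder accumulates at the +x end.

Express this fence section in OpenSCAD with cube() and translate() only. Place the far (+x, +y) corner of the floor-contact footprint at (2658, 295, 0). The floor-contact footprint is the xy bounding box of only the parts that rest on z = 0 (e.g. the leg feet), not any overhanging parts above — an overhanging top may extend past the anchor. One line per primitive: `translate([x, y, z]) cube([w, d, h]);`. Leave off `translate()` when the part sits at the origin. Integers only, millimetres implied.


translate([422, 216, 0]) cube([79, 79, 1108]);
translate([2579, 216, 0]) cube([79, 79, 1108]);
translate([501, 216, 167]) cube([2078, 79, 86]);
translate([501, 216, 780]) cube([2078, 79, 86]);
translate([637, 295, 57]) cube([79, 19, 981]);
translate([852, 295, 57]) cube([79, 19, 981]);
translate([1067, 295, 57]) cube([79, 19, 981]);
translate([1282, 295, 57]) cube([79, 19, 981]);
translate([1497, 295, 57]) cube([79, 19, 981]);
translate([1712, 295, 57]) cube([79, 19, 981]);
translate([1927, 295, 57]) cube([79, 19, 981]);
translate([2142, 295, 57]) cube([79, 19, 981]);
translate([2357, 295, 57]) cube([79, 19, 981]);


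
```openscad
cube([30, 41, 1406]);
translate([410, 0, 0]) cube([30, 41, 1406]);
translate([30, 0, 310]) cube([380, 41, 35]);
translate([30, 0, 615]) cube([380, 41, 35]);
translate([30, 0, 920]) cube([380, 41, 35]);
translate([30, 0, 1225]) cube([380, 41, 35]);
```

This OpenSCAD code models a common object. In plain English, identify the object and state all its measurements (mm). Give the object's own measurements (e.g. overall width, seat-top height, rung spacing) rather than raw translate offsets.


A straight ladder. Two 30×41 mm vertical rails, 1406 mm tall, stand 440 mm apart (outside-to-outside) with their front faces coplanar on the −y side. 4 rungs, each 41 mm deep and 35 mm tall, span between the inner faces of the rails, front faces flush with the rails. The lowest rung's underside is at z = 310 mm and rungs are spaced 305 mm apart (underside to underside).


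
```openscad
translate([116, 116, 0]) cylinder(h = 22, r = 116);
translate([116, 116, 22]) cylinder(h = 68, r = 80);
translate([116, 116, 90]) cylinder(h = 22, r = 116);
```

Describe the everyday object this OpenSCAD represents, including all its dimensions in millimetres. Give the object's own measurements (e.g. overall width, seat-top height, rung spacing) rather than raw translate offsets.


A spool: two coaxial disc flanges of radius 116 mm and thickness 22 mm, joined by a core cylinder of radius 80 mm and height 68 mm. The lower flange rests on z = 0 and the three cylinders share a vertical axis.


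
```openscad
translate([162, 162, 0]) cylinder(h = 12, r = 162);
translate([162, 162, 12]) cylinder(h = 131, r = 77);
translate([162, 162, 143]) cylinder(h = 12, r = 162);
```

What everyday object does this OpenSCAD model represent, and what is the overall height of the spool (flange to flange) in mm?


A spool. The overall height is 155 mm.

Three coaxial cylinders, large–small–large — a spool. Two 12 mm flanges and a 131 mm core give 12 + 131 + 12 = 155 mm.


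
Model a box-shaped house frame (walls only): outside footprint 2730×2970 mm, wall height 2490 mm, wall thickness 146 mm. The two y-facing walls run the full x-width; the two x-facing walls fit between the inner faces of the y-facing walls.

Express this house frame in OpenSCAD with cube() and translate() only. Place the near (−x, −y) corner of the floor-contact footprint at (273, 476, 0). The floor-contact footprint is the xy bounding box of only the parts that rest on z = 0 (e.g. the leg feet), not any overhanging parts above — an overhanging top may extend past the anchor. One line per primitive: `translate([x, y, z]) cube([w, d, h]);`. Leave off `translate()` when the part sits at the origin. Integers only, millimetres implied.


translate([273, 476, 0]) cube([2730, 146, 2490]);
translate([273, 3300, 0]) cube([2730, 146, 2490]);
translate([273, 622, 0]) cube([146, 2678, 2490]);
translate([2857, 622, 0]) cube([146, 2678, 2490]);


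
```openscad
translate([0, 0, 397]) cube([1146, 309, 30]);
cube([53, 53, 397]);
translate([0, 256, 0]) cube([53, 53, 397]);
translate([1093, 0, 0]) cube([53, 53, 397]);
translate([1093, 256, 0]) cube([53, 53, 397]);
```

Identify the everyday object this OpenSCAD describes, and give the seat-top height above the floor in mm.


A bench. The seat-top height is 427 mm.

A long slab on four corner posts — a bench. The slab sits at z = 397 with thickness 30, so the top is 397 + 30 = 427 mm.


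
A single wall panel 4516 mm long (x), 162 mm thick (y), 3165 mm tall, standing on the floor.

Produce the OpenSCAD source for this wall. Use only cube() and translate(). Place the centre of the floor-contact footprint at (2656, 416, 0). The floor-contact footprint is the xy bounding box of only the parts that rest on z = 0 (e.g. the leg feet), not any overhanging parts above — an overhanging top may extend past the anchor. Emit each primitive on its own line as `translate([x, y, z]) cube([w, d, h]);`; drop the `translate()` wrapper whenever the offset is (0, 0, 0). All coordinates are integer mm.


translate([398, 335, 0]) cube([4516, 162, 3165]);


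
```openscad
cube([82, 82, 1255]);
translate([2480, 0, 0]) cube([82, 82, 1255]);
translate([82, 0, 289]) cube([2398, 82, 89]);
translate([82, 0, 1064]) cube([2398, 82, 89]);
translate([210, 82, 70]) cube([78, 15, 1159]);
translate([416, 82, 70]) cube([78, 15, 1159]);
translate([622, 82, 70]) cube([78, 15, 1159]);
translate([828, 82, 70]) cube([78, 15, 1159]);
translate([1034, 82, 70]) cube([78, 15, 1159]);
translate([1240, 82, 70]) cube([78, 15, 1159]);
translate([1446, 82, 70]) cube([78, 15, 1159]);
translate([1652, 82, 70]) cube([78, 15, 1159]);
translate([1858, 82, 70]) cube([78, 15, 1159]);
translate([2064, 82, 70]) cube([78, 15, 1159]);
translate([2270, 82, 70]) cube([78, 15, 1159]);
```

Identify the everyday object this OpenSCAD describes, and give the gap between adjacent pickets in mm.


A fence section. The picket gap is 128 mm.

Two posts, two rails, 11 pickets — a fence section. Span 2398 mm holds 11 pickets of 78 mm with 12 equal gaps: ⌊(2398 − 11·78) / 12⌋ = 128 mm.


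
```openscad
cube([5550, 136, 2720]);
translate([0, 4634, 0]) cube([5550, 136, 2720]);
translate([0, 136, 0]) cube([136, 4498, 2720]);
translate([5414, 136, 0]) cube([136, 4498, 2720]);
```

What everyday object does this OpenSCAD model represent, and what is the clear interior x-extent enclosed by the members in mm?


A house (or room) frame. The interior width is 5278 mm.

Four 2720 mm walls enclosing a rectangle with no floor or roof — a room or house frame. Outside width is 5550 mm and wall thickness is 136 mm, so the interior width is 5550 − 2 × 136 = 5278 mm.


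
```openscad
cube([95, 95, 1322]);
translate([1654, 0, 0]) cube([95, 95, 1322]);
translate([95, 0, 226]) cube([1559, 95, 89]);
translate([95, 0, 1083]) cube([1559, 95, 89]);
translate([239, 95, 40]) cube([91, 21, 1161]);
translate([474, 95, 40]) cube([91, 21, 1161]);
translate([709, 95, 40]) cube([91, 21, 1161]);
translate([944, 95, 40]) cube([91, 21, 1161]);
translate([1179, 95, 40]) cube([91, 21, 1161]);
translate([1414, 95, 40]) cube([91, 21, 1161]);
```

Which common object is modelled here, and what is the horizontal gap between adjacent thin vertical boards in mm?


A fence section. The picket gap is 144 mm.

Two posts, two rails, 6 pickets — a fence section. Span 1559 mm holds 6 pickets of 91 mm with 7 equal gaps: ⌊(1559 − 6·91) / 7⌋ = 144 mm.


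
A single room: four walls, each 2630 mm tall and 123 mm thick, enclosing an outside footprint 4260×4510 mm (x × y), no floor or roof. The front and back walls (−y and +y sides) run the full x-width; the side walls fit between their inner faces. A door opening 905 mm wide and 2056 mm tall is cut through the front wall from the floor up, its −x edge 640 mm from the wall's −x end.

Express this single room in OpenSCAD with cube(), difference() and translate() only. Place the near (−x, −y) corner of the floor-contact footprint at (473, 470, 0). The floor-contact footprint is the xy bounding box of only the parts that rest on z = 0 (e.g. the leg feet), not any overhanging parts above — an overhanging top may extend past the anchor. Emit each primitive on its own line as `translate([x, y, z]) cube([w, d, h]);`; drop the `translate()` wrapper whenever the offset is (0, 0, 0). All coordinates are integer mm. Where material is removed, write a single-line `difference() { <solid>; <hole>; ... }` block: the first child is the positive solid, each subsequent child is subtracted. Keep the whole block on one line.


difference() { translate([473, 470, 0]) cube([4260, 123, 2630]); translate([1113, 470, 0]) cube([905, 123, 2056]); }
translate([473, 4857, 0]) cube([4260, 123, 2630]);
translate([473, 593, 0]) cube([123, 4264, 2630]);
translate([4610, 593, 0]) cube([123, 4264, 2630]);


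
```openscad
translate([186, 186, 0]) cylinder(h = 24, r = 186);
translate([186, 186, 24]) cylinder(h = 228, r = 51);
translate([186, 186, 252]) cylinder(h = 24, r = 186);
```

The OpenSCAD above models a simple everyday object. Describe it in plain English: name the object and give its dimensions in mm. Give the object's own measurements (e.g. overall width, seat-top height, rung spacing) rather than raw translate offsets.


A spool: two coaxial disc flanges of radius 186 mm and thickness 24 mm, joined by a core cylinder of radius 51 mm and height 228 mm. The lower flange rests on z = 0 and the three cylinders share a vertical axis.


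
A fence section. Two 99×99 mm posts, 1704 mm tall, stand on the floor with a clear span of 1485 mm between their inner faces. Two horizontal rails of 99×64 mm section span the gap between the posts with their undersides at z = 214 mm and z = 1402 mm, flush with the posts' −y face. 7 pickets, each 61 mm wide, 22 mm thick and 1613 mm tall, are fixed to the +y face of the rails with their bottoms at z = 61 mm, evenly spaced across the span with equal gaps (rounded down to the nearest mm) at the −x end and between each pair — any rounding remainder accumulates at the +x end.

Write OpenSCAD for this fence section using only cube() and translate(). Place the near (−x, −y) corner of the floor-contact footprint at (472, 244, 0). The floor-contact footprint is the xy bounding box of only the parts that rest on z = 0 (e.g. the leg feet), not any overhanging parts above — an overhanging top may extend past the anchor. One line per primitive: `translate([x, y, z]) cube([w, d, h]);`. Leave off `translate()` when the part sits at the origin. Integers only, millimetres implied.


translate([472, 244, 0]) cube([99, 99, 1704]);
translate([2056, 244, 0]) cube([99, 99, 1704]);
translate([571, 244, 214]) cube([1485, 99, 64]);
translate([571, 244, 1402]) cube([1485, 99, 64]);
translate([703, 343, 61]) cube([61, 22, 1613]);
translate([896, 343, 61]) cube([61, 22, 1613]);
translate([1089, 343, 61]) cube([61, 22, 1613]);
translate([1282, 343, 61]) cube([61, 22, 1613]);
translate([1475, 343, 61]) cube([61, 22, 1613]);
translate([1668, 343, 61]) cube([61, 22, 1613]);
translate([1861, 343, 61]) cube([61, 22, 1613]);


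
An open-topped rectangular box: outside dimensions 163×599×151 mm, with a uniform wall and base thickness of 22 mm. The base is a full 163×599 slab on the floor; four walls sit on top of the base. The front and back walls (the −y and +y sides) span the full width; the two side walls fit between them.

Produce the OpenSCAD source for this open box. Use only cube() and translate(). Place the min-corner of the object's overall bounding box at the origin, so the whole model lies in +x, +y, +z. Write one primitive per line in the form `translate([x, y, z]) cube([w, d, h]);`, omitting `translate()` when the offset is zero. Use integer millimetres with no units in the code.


cube([163, 599, 22]);
translate([0, 0, 22]) cube([163, 22, 129]);
translate([0, 577, 22]) cube([163, 22, 129]);
translate([0, 22, 22]) cube([22, 555, 129]);
translate([141, 22, 22]) cube([22, 555, 129]);


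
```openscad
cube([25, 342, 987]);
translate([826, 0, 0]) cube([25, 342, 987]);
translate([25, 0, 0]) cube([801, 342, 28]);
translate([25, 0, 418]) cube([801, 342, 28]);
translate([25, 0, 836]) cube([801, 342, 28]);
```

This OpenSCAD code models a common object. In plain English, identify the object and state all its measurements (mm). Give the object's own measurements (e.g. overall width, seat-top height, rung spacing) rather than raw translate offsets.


An open bookshelf. Two side panels, each 25 mm thick, 342 mm deep and 987 mm tall, stand 851 mm apart (outside-to-outside). Between them sit 3 shelves, each 28 mm thick and 342 mm deep, spanning the full gap between the sides. The bottom shelf rests on the floor (its underside at z = 0) and the clear gap between one shelf's top and the next shelf's underside is 390 mm.
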